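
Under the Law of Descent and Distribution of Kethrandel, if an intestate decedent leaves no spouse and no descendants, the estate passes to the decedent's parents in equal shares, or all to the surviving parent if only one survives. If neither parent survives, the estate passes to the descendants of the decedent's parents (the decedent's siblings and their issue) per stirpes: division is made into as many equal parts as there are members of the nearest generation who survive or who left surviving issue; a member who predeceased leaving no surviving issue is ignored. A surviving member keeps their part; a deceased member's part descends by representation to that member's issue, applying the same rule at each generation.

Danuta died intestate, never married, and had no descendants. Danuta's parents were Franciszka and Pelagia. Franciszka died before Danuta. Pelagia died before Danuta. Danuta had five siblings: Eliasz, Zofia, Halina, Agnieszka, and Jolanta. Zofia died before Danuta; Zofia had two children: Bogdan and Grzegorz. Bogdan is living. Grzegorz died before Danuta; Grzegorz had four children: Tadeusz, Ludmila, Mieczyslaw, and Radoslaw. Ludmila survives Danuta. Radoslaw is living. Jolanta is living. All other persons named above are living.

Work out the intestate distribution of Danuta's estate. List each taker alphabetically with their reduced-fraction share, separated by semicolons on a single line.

Agnieszka 1/5; Bogdan 1/10; Eliasz 1/5; Halina 1/5; Jolanta 1/5; Ludmila 1/40; Mieczyslaw 1/40; Radoslaw 1/40; Tadeusz 1/40

Neither parent survives and there are no descendants, so the estate passes to Danuta's siblings and their issue per stirpes.
The estate is divided into 5 equal shares of 1/5 among Eliasz, Zofia, Halina, Agnieszka, Jolanta.
Eliasz is living and takes 1/5.
Zofia predeceased; the 1/5 allotted to Zofia's branch passes to Zofia's issue by representation.
The 1/5 is divided into 2 equal shares of 1/10 among Bogdan, Grzegorz.
Bogdan is living and takes 1/10.
Grzegorz predeceased; the 1/10 allotted to Grzegorz's branch passes to Grzegorz's issue by representation.
The 1/10 is divided into 4 equal shares of 1/40 among Tadeusz, Ludmila, Mieczyslaw, Radoslaw.
Tadeusz is living and takes 1/40.
Ludmila is living and takes 1/40.
Mieczyslaw is living and takes 1/40.
Radoslaw is living and takes 1/40.
Halina is living and takes 1/5.
Agnieszka is living and takes 1/5.
Jolanta is living and takes 1/5.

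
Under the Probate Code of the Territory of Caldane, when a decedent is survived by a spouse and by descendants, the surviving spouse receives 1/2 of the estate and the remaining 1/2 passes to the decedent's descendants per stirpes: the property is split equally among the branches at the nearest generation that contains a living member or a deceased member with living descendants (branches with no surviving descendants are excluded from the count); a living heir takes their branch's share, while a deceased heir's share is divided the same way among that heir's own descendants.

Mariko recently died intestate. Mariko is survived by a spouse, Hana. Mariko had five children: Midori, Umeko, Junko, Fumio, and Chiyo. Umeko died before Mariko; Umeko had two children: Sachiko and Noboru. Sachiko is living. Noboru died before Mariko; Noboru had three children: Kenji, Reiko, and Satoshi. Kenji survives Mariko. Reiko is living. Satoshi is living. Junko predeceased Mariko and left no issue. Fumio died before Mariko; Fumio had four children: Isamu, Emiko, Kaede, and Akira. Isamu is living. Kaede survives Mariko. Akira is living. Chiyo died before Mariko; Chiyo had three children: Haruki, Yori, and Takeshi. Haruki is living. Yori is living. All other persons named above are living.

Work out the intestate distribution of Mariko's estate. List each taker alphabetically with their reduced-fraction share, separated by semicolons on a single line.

Akira 1/32; Emiko 1/32; Hana 1/2; Haruki 1/24; Isamu 1/32; Kaede 1/32; Kenji 1/48; Midori 1/8; Reiko 1/48; Sachiko 1/16; Satoshi 1/48; Takeshi 1/24; Yori 1/24

Hana, as surviving spouse, takes 1/2.
The remaining 1/2 passes to Mariko's descendants per stirpes.
Junko left no surviving issue, so that branch lapses and is disregarded.
The 1/2 is divided into 4 equal shares of 1/8 among Midori, Umeko, Fumio, Chiyo.
Midori is living and takes 1/8.
Umeko predeceased; the 1/8 allotted to Umeko's branch passes to Umeko's issue by representation.
The 1/8 is divided into 2 equal shares of 1/16 among Sachiko, Noboru.
Sachiko is living and takes 1/16.
Noboru predeceased; the 1/16 allotted to Noboru's branch passes to Noboru's issue by representation.
The 1/16 is divided into 3 equal shares of 1/48 among Kenji, Reiko, Satoshi.
Kenji is living and takes 1/48.
Reiko is living and takes 1/48.
Satoshi is living and takes 1/48.
Fumio predeceased; the 1/8 allotted to Fumio's branch passes to Fumio's issue by representation.
The 1/8 is divided into 4 equal shares of 1/32 among Isamu, Emiko, Kaede, Akira.
Isamu is living and takes 1/32.
Emiko is living and takes 1/32.
Kaede is living and takes 1/32.
Akira is living and takes 1/32.
Chiyo predeceased; the 1/8 allotted to Chiyo's branch passes to Chiyo's issue by representation.
The 1/8 is divided into 3 equal shares of 1/24 among Haruki, Yori, Takeshi.
Haruki is living and takes 1/24.
Yori is living and takes 1/24.
Takeshi is living and takes 1/24.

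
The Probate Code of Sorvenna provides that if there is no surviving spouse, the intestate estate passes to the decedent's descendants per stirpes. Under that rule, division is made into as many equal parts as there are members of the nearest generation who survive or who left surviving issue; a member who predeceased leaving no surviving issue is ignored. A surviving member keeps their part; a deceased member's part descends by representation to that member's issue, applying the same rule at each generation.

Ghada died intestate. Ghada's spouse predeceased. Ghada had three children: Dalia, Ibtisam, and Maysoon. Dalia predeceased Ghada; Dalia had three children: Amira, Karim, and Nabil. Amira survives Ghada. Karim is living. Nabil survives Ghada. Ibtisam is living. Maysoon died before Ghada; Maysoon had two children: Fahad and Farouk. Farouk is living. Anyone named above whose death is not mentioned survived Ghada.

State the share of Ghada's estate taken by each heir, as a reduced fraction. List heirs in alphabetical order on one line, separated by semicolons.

Amira 1/9; Fahad 1/6; Farouk 1/6; Ibtisam 1/3; Karim 1/9; Nabil 1/9

There is no surviving spouse, so the entire estate passes to Ghada's descendants per stirpes.
The estate is divided into 3 equal shares of 1/3 among Dalia, Ibtisam, Maysoon.
Dalia predeceased; the 1/3 allotted to Dalia's branch passes to Dalia's issue by representation.
The 1/3 is divided into 3 equal shares of 1/9 among Amira, Karim, Nabil.
Amira is living and takes 1/9.
Karim is living and takes 1/9.
Nabil is living and takes 1/9.
Ibtisam is living and takes 1/3.
Maysoon predeceased; the 1/3 allotted to Maysoon's branch passes to Maysoon's issue by representation.
The 1/3 is divided into 2 equal shares of 1/6 among Fahad, Farouk.
Fahad is living and takes 1/6.
Farouk is living and takes 1/6.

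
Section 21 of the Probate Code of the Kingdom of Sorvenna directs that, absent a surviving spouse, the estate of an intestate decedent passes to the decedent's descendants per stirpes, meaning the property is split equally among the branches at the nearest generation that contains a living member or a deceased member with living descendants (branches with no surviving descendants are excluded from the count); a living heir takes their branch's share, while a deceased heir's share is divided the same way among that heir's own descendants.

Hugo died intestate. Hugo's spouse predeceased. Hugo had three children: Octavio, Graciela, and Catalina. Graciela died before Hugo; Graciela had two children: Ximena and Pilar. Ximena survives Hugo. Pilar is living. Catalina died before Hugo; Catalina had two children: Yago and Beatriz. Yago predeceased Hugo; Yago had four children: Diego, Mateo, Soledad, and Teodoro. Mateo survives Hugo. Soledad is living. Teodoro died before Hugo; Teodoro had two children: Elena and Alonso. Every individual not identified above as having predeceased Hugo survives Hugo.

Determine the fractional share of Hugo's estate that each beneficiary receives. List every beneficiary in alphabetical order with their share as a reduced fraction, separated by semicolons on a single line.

Alonso 1/48; Beatriz 1/6; Diego 1/24; Elena 1/48; Mateo 1/24; Octavio 1/3; Pilar 1/6; Soledad 1/24; Ximena 1/6

There is no surviving spouse, so the entire estate passes to Hugo's descendants per stirpes.
The estate is divided into 3 equal shares of 1/3 among Octavio, Graciela, Catalina.
Octavio is living and takes 1/3.
Graciela predeceased; the 1/3 allotted to Graciela's branch passes to Graciela's issue by representation.
The 1/3 is divided into 2 equal shares of 1/6 among Ximena, Pilar.
Ximena is living and takes 1/6.
Pilar is living and takes 1/6.
Catalina predeceased; the 1/3 allotted to Catalina's branch passes to Catalina's issue by representation.
The 1/3 is divided into 2 equal shares of 1/6 among Yago, Beatriz.
Yago predeceased; the 1/6 allotted to Yago's branch passes to Yago's issue by representation.
The 1/6 is divided into 4 equal shares of 1/24 among Diego, Mateo, Soledad, Teodoro.
Diego is living and takes 1/24.
Mateo is living and takes 1/24.
Soledad is living and takes 1/24.
Teodoro predeceased; the 1/24 allotted to Teodoro's branch passes to Teodoro's issue by representation.
The 1/24 is divided into 2 equal shares of 1/48 among Elena, Alonso.
Elena is living and takes 1/48.
Alonso is living and takes 1/48.
Beatriz is living and takes 1/6.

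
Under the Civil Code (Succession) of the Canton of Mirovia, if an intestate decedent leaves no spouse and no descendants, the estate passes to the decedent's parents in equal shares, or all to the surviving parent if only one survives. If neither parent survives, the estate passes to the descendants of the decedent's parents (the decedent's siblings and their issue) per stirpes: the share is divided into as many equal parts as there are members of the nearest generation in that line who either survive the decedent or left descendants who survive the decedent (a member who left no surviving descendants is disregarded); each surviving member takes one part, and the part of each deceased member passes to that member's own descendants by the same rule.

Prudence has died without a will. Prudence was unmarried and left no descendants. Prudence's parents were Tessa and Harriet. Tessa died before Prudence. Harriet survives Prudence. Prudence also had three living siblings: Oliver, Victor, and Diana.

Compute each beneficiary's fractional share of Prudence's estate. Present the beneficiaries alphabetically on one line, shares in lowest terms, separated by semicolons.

Only one parent, Harriet, survives, so Harriet takes the entire estate. The siblings take nothing because a surviving parent has priority.

Harriet 1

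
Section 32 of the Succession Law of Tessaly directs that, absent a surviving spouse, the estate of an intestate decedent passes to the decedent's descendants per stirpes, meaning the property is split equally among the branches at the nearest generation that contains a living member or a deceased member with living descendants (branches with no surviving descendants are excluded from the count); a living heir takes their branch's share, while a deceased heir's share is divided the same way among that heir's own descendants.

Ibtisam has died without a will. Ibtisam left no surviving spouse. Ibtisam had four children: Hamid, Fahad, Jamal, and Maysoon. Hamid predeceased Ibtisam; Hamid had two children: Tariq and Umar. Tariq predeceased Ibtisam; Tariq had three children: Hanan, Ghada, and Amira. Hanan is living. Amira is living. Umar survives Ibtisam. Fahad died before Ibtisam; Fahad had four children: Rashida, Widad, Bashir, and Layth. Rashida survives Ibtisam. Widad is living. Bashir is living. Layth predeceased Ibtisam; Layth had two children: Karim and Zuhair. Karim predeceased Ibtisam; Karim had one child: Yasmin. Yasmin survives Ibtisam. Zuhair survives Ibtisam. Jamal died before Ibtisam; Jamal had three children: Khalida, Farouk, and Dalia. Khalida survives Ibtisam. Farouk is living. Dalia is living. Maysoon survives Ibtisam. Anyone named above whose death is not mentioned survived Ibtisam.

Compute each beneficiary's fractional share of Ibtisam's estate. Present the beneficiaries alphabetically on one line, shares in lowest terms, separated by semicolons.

There is no surviving spouse, so the entire estate passes to Ibtisam's descendants per stirpes.
The estate is divided into 4 equal shares of 1/4 among Hamid, Fahad, Jamal, Maysoon.
Hamid predeceased; the 1/4 allotted to Hamid's branch passes to Hamid's issue by representation.
The 1/4 is divided into 2 equal shares of 1/8 among Tariq, Umar.
Tariq predeceased; the 1/8 allotted to Tariq's branch passes to Tariq's issue by representation.
The 1/8 is divided into 3 equal shares of 1/24 among Hanan, Ghada, Amira.
Hanan is living and takes 1/24.
Ghada is living and takes 1/24.
Amira is living and takes 1/24.
Umar is living and takes 1/8.
Fahad predeceased; the 1/4 allotted to Fahad's branch passes to Fahad's issue by representation.
The 1/4 is divided into 4 equal shares of 1/16 among Rashida, Widad, Bashir, Layth.
Rashida is living and takes 1/16.
Widad is living and takes 1/16.
Bashir is living and takes 1/16.
Layth predeceased; the 1/16 allotted to Layth's branch passes to Layth's issue by representation.
The 1/16 is divided into 2 equal shares of 1/32 among Karim, Zuhair.
Karim predeceased; the 1/32 allotted to Karim's branch passes to Karim's issue by representation.
Yasmin is the sole taker at this level and receives the full 1/32.
Zuhair is living and takes 1/32.
Jamal predeceased; the 1/4 allotted to Jamal's branch passes to Jamal's issue by representation.
The 1/4 is divided into 3 equal shares of 1/12 among Khalida, Farouk, Dalia.
Khalida is living and takes 1/12.
Farouk is living and takes 1/12.
Dalia is living and takes 1/12.
Maysoon is living and takes 1/4.

Amira 1/24; Bashir 1/16; Dalia 1/12; Farouk 1/12; Ghada 1/24; Hanan 1/24; Khalida 1/12; Maysoon 1/4; Rashida 1/16; Umar 1/8; Widad 1/16; Yasmin 1/32; Zuhair 1/32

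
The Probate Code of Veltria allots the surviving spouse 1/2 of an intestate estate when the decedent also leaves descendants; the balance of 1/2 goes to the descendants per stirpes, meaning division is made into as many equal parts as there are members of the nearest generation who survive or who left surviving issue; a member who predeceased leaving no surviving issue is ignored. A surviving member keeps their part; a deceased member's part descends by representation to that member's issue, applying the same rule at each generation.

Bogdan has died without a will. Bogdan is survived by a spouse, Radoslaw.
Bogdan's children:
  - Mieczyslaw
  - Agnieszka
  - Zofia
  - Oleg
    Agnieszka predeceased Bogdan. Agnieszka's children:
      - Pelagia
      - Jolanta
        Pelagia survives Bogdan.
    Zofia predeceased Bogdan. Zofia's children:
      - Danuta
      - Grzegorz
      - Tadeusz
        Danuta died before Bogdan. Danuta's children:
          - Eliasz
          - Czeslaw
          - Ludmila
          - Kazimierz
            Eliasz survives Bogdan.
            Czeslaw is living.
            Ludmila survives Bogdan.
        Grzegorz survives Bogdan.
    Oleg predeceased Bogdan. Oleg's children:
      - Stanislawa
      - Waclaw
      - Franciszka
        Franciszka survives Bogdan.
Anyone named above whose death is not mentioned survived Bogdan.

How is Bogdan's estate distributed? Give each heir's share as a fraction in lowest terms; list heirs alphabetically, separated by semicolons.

Radoslaw, as surviving spouse, takes 1/2.
The remaining 1/2 passes to Bogdan's descendants per stirpes.
The 1/2 is divided into 4 equal shares of 1/8 among Mieczyslaw, Agnieszka, Zofia, Oleg.
Mieczyslaw is living and takes 1/8.
Agnieszka predeceased; the 1/8 allotted to Agnieszka's branch passes to Agnieszka's issue by representation.
The 1/8 is divided into 2 equal shares of 1/16 among Pelagia, Jolanta.
Pelagia is living and takes 1/16.
Jolanta is living and takes 1/16.
Zofia predeceased; the 1/8 allotted to Zofia's branch passes to Zofia's issue by representation.
The 1/8 is divided into 3 equal shares of 1/24 among Danuta, Grzegorz, Tadeusz.
Danuta predeceased; the 1/24 allotted to Danuta's branch passes to Danuta's issue by representation.
The 1/24 is divided into 4 equal shares of 1/96 among Eliasz, Czeslaw, Ludmila, Kazimierz.
Eliasz is living and takes 1/96.
Czeslaw is living and takes 1/96.
Ludmila is living and takes 1/96.
Kazimierz is living and takes 1/96.
Grzegorz is living and takes 1/24.
Tadeusz is living and takes 1/24.
Oleg predeceased; the 1/8 allotted to Oleg's branch passes to Oleg's issue by representation.
The 1/8 is divided into 3 equal shares of 1/24 among Stanislawa, Waclaw, Franciszka.
Stanislawa is living and takes 1/24.
Waclaw is living and takes 1/24.
Franciszka is living and takes 1/24.

Czeslaw 1/96; Eliasz 1/96; Franciszka 1/24; Grzegorz 1/24; Jolanta 1/16; Kazimierz 1/96; Ludmila 1/96; Mieczyslaw 1/8; Pelagia 1/16; Radoslaw 1/2; Stanislawa 1/24; Tadeusz 1/24; Waclaw 1/24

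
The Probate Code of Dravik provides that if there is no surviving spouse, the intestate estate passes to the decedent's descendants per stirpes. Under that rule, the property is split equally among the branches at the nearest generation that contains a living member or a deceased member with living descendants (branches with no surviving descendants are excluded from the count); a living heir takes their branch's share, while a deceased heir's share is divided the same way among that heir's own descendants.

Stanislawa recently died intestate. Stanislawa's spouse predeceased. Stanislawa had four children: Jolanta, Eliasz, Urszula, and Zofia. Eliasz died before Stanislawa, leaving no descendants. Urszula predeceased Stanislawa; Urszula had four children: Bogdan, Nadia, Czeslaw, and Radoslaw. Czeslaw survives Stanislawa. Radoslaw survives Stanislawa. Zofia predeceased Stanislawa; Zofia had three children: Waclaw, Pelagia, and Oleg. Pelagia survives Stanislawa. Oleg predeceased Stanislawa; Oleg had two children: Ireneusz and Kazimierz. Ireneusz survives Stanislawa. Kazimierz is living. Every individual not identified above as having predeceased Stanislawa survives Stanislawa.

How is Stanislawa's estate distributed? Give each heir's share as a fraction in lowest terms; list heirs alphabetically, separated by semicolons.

Bogdan 1/12; Czeslaw 1/12; Ireneusz 1/18; Jolanta 1/3; Kazimierz 1/18; Nadia 1/12; Pelagia 1/9; Radoslaw 1/12; Waclaw 1/9

There is no surviving spouse, so the entire estate passes to Stanislawa's descendants per stirpes.
Eliasz left no surviving issue, so that branch lapses and is disregarded.
The estate is divided into 3 equal shares of 1/3 among Jolanta, Urszula, Zofia.
Jolanta is living and takes 1/3.
Urszula predeceased; the 1/3 allotted to Urszula's branch passes to Urszula's issue by representation.
The 1/3 is divided into 4 equal shares of 1/12 among Bogdan, Nadia, Czeslaw, Radoslaw.
Bogdan is living and takes 1/12.
Nadia is living and takes 1/12.
Czeslaw is living and takes 1/12.
Radoslaw is living and takes 1/12.
Zofia predeceased; the 1/3 allotted to Zofia's branch passes to Zofia's issue by representation.
The 1/3 is divided into 3 equal shares of 1/9 among Waclaw, Pelagia, Oleg.
Waclaw is living and takes 1/9.
Pelagia is living and takes 1/9.
Oleg predeceased; the 1/9 allotted to Oleg's branch passes to Oleg's issue by representation.
The 1/9 is divided into 2 equal shares of 1/18 among Ireneusz, Kazimierz.
Ireneusz is living and takes 1/18.
Kazimierz is living and takes 1/18.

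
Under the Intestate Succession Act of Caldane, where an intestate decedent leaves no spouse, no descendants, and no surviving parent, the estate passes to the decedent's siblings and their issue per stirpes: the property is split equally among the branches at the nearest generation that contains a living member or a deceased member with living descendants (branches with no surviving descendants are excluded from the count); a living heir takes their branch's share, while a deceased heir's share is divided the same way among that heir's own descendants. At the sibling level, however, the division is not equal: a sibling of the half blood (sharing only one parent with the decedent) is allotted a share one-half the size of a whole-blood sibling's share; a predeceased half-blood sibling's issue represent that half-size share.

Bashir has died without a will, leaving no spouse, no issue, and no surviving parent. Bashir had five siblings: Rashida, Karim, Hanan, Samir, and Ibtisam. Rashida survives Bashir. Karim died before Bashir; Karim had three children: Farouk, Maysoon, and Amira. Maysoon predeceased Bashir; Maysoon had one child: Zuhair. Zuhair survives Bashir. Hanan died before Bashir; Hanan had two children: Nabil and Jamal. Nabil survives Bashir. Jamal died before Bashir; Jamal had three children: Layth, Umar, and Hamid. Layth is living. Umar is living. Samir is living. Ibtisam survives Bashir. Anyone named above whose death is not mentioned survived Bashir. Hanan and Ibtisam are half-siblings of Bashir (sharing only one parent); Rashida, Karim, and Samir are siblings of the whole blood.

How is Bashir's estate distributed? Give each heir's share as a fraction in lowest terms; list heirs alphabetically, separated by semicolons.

Amira 1/12; Farouk 1/12; Hamid 1/48; Ibtisam 1/8; Layth 1/48; Nabil 1/16; Rashida 1/4; Samir 1/4; Umar 1/48; Zuhair 1/12

No spouse, descendants, or parent survives, so the estate passes to Bashir's siblings per stirpes.
Half-blood siblings count for one-half the weight of whole-blood siblings at the initial division.
Dividing 1 in proportion to weights (total weight 4): Rashida (weight 1) → 1/4; Karim (weight 1) → 1/4; Hanan (weight 1/2) → 1/8; Samir (weight 1) → 1/4; Ibtisam (weight 1/2) → 1/8.
Rashida is living and takes 1/4.
Karim predeceased; the 1/4 allotted to Karim's branch passes to Karim's issue by representation.
The 1/4 is divided into 3 equal shares of 1/12 among Farouk, Maysoon, Amira.
Farouk is living and takes 1/12.
Maysoon predeceased; the 1/12 allotted to Maysoon's branch passes to Maysoon's issue by representation.
Zuhair is the sole taker at this level and receives the full 1/12.
Amira is living and takes 1/12.
Hanan predeceased; the 1/8 allotted to Hanan's branch passes to Hanan's issue by representation.
The 1/8 is divided into 2 equal shares of 1/16 among Nabil, Jamal.
Nabil is living and takes 1/16.
Jamal predeceased; the 1/16 allotted to Jamal's branch passes to Jamal's issue by representation.
The 1/16 is divided into 3 equal shares of 1/48 among Layth, Umar, Hamid.
Layth is living and takes 1/48.
Umar is living and takes 1/48.
Hamid is living and takes 1/48.
Samir is living and takes 1/4.
Ibtisam is living and takes 1/8.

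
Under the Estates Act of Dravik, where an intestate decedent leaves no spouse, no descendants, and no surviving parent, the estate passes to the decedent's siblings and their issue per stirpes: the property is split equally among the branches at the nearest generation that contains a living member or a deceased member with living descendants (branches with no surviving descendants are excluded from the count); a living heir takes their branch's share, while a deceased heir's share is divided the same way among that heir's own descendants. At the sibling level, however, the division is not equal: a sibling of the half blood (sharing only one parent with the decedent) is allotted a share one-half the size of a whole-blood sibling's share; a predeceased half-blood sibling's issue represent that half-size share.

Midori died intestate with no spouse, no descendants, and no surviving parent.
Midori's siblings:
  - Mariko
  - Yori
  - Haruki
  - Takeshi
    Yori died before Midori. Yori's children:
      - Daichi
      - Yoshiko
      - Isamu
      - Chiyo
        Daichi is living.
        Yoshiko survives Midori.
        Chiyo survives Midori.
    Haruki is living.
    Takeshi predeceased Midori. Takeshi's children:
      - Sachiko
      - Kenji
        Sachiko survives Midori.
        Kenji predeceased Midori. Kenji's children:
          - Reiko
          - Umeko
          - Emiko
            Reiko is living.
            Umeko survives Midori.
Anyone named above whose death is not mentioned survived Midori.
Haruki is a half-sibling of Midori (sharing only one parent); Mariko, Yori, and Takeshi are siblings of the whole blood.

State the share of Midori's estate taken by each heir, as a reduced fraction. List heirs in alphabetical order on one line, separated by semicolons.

Chiyo 1/14; Daichi 1/14; Emiko 1/21; Haruki 1/7; Isamu 1/14; Mariko 2/7; Reiko 1/21; Sachiko 1/7; Umeko 1/21; Yoshiko 1/14

No spouse, descendants, or parent survives, so the estate passes to Midori's siblings per stirpes.
Half-blood siblings count for one-half the weight of whole-blood siblings at the initial division.
Dividing 1 in proportion to weights (total weight 7/2): Mariko (weight 1) → 2/7; Yori (weight 1) → 2/7; Haruki (weight 1/2) → 1/7; Takeshi (weight 1) → 2/7.
Mariko is living and takes 2/7.
Yori predeceased; the 2/7 allotted to Yori's branch passes to Yori's issue by representation.
The 2/7 is divided into 4 equal shares of 1/14 among Daichi, Yoshiko, Isamu, Chiyo.
Daichi is living and takes 1/14.
Yoshiko is living and takes 1/14.
Isamu is living and takes 1/14.
Chiyo is living and takes 1/14.
Haruki is living and takes 1/7.
Takeshi predeceased; the 2/7 allotted to Takeshi's branch passes to Takeshi's issue by representation.
The 2/7 is divided into 2 equal shares of 1/7 among Sachiko, Kenji.
Sachiko is living and takes 1/7.
Kenji predeceased; the 1/7 allotted to Kenji's branch passes to Kenji's issue by representation.
The 1/7 is divided into 3 equal shares of 1/21 among Reiko, Umeko, Emiko.
Reiko is living and takes 1/21.
Umeko is living and takes 1/21.
Emiko is living and takes 1/21.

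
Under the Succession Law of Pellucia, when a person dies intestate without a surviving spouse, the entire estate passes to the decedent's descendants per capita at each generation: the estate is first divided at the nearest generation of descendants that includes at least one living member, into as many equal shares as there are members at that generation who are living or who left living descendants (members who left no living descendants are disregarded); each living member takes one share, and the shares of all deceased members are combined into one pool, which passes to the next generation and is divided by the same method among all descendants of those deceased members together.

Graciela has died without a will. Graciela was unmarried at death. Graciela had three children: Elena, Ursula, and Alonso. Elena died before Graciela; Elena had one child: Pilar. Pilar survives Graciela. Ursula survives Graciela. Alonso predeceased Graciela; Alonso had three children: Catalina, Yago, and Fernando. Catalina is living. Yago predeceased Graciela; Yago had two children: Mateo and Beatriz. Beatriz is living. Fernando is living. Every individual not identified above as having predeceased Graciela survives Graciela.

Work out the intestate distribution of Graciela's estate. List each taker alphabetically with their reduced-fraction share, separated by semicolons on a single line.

There is no surviving spouse, so the entire estate passes to Graciela's descendants per capita at each generation.
At generation 1 (Elena, Ursula, Alonso) there are 3 shares of (1)/3 = 1/3 each.
Living: Ursula — each takes 1/3.
Deceased: Elena and Alonso. Their combined 2/3 is pooled and carried to generation 2.
At generation 2 (Pilar, Catalina, Yago, Fernando) there are 4 shares of (2/3)/4 = 1/6 each.
Living: Pilar, Catalina, and Fernando — each takes 1/6.
Deceased: Yago. That 1/6 share is carried to generation 3.
At generation 3 (Mateo, Beatriz) there are 2 shares of (1/6)/2 = 1/12 each.
Living: Mateo and Beatriz — each takes 1/12.

Beatriz 1/12; Catalina 1/6; Fernando 1/6; Mateo 1/12; Pilar 1/6; Ursula 1/3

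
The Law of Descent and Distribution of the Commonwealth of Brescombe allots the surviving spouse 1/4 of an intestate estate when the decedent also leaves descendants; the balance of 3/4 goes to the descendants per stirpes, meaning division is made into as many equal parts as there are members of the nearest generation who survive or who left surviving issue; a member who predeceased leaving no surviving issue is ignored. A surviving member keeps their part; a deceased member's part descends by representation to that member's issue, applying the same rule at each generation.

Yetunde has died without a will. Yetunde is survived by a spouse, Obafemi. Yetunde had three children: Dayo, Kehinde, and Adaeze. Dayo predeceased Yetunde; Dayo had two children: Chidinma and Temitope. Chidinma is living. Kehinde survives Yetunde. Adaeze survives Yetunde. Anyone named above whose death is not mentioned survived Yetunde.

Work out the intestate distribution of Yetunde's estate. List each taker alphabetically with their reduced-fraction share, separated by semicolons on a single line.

Obafemi, as surviving spouse, takes 1/4.
The remaining 3/4 passes to Yetunde's descendants per stirpes.
The 3/4 is divided into 3 equal shares of 1/4 among Dayo, Kehinde, Adaeze.
Dayo predeceased; the 1/4 allotted to Dayo's branch passes to Dayo's issue by representation.
The 1/4 is divided into 2 equal shares of 1/8 among Chidinma, Temitope.
Chidinma is living and takes 1/8.
Temitope is living and takes 1/8.
Kehinde is living and takes 1/4.
Adaeze is living and takes 1/4.

Adaeze 1/4; Chidinma 1/8; Kehinde 1/4; Obafemi 1/4; Temitope 1/8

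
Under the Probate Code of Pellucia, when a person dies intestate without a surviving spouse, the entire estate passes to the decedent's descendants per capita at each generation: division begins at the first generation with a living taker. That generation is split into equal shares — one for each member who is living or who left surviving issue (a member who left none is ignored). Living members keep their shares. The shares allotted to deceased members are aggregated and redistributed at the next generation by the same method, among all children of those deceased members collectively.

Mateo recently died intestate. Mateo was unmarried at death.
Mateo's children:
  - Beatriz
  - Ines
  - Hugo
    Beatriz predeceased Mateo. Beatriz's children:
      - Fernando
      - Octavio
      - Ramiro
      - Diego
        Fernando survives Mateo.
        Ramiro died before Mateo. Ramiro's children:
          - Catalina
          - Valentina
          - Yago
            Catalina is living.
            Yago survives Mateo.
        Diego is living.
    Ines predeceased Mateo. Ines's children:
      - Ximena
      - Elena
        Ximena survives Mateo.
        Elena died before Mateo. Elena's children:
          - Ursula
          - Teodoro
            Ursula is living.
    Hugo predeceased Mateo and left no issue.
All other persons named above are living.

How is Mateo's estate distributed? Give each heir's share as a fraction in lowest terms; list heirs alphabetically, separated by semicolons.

Catalina 1/15; Diego 1/6; Fernando 1/6; Octavio 1/6; Teodoro 1/15; Ursula 1/15; Valentina 1/15; Ximena 1/6; Yago 1/15

There is no surviving spouse, so the entire estate passes to Mateo's descendants per capita at each generation.
No one at generation 1 (Beatriz, Ines) is living; moving to the next generation.
At generation 2 (Fernando, Octavio, Ramiro, Diego, Ximena, Elena) there are 6 shares of (1)/6 = 1/6 each.
Living: Fernando, Octavio, Diego, and Ximena — each takes 1/6.
Deceased: Ramiro and Elena. Their combined 1/3 is pooled and carried to generation 3.
At generation 3 (Catalina, Valentina, Yago, Ursula, Teodoro) there are 5 shares of (1/3)/5 = 1/15 each.
Living: Catalina, Valentina, Yago, Ursula, and Teodoro — each takes 1/15.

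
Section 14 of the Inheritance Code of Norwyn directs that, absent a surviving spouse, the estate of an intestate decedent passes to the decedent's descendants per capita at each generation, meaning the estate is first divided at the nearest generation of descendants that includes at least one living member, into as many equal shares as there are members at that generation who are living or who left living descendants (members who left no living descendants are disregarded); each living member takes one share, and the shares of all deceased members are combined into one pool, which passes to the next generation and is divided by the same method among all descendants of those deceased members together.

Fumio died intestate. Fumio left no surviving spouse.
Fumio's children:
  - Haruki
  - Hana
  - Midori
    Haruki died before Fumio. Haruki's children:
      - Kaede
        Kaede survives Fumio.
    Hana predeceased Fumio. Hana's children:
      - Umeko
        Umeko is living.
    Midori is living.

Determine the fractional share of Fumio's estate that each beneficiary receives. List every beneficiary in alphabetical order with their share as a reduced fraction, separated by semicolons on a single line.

Kaede 1/3; Midori 1/3; Umeko 1/3

There is no surviving spouse, so the entire estate passes to Fumio's descendants per capita at each generation.
At generation 1 (Haruki, Hana, Midori) there are 3 shares of (1)/3 = 1/3 each.
Living: Midori — each takes 1/3.
Deceased: Haruki and Hana. Their combined 2/3 is pooled and carried to generation 2.
At generation 2 (Kaede, Umeko) there are 2 shares of (2/3)/2 = 1/3 each.
Living: Kaede and Umeko — each takes 1/3.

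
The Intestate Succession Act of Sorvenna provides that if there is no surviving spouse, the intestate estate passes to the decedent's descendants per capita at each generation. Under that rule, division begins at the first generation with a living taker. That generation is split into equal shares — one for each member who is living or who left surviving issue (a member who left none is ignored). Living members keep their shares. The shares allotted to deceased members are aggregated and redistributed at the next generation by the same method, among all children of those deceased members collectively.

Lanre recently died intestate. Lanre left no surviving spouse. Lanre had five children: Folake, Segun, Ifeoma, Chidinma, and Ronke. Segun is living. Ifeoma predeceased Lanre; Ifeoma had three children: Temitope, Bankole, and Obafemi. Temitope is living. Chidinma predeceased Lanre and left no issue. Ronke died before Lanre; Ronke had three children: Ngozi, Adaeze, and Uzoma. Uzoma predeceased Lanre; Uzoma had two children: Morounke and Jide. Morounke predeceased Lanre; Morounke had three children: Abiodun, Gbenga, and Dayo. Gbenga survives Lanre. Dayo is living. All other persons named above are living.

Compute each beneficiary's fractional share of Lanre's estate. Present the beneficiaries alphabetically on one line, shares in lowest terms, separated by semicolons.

There is no surviving spouse, so the entire estate passes to Lanre's descendants per capita at each generation.
At generation 1 (Folake, Segun, Ifeoma, Ronke) there are 4 shares of (1)/4 = 1/4 each.
Living: Folake and Segun — each takes 1/4.
Deceased: Ifeoma and Ronke. Their combined 1/2 is pooled and carried to generation 2.
At generation 2 (Temitope, Bankole, Obafemi, Ngozi, Adaeze, Uzoma) there are 6 shares of (1/2)/6 = 1/12 each.
Living: Temitope, Bankole, Obafemi, Ngozi, and Adaeze — each takes 1/12.
Deceased: Uzoma. That 1/12 share is carried to generation 3.
At generation 3 (Morounke, Jide) there are 2 shares of (1/12)/2 = 1/24 each.
Living: Jide — each takes 1/24.
Deceased: Morounke. That 1/24 share is carried to generation 4.
At generation 4 (Abiodun, Gbenga, Dayo) there are 3 shares of (1/24)/3 = 1/72 each.
Living: Abiodun, Gbenga, and Dayo — each takes 1/72.

Abiodun 1/72; Adaeze 1/12; Bankole 1/12; Dayo 1/72; Folake 1/4; Gbenga 1/72; Jide 1/24; Ngozi 1/12; Obafemi 1/12; Segun 1/4; Temitope 1/12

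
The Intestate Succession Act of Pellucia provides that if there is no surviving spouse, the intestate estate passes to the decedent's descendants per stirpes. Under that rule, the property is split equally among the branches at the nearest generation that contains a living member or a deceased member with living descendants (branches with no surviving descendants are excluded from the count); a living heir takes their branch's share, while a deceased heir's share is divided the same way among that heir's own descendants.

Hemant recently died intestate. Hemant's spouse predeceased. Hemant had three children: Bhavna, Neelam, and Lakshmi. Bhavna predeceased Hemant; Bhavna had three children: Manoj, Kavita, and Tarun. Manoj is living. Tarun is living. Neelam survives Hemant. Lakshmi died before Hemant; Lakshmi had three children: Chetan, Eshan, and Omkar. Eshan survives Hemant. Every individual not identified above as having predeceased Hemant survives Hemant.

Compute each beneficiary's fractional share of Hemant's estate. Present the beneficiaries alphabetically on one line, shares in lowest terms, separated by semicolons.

Chetan 1/9; Eshan 1/9; Kavita 1/9; Manoj 1/9; Neelam 1/3; Omkar 1/9; Tarun 1/9

There is no surviving spouse, so the entire estate passes to Hemant's descendants per stirpes.
The estate is divided into 3 equal shares of 1/3 among Bhavna, Neelam, Lakshmi.
Bhavna predeceased; the 1/3 allotted to Bhavna's branch passes to Bhavna's issue by representation.
The 1/3 is divided into 3 equal shares of 1/9 among Manoj, Kavita, Tarun.
Manoj is living and takes 1/9.
Kavita is living and takes 1/9.
Tarun is living and takes 1/9.
Neelam is living and takes 1/3.
Lakshmi predeceased; the 1/3 allotted to Lakshmi's branch passes to Lakshmi's issue by representation.
The 1/3 is divided into 3 equal shares of 1/9 among Chetan, Eshan, Omkar.
Chetan is living and takes 1/9.
Eshan is living and takes 1/9.
Omkar is living and takes 1/9.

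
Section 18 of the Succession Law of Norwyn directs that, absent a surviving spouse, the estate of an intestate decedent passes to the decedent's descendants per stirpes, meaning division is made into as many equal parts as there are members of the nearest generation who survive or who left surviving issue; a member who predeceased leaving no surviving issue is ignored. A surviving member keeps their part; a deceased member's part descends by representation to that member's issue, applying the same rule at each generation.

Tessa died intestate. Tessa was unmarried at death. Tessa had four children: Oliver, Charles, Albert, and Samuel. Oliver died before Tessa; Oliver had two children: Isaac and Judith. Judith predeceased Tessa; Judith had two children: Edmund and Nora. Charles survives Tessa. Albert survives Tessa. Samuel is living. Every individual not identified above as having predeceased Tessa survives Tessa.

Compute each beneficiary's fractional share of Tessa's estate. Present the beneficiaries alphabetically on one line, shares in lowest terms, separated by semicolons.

Albert 1/4; Charles 1/4; Edmund 1/16; Isaac 1/8; Nora 1/16; Samuel 1/4

There is no surviving spouse, so the entire estate passes to Tessa's descendants per stirpes.
The estate is divided into 4 equal shares of 1/4 among Oliver, Charles, Albert, Samuel.
Oliver predeceased; the 1/4 allotted to Oliver's branch passes to Oliver's issue by representation.
The 1/4 is divided into 2 equal shares of 1/8 among Isaac, Judith.
Isaac is living and takes 1/8.
Judith predeceased; the 1/8 allotted to Judith's branch passes to Judith's issue by representation.
The 1/8 is divided into 2 equal shares of 1/16 among Edmund, Nora.
Edmund is living and takes 1/16.
Nora is living and takes 1/16.
Charles is living and takes 1/4.
Albert is living and takes 1/4.
Samuel is living and takes 1/4.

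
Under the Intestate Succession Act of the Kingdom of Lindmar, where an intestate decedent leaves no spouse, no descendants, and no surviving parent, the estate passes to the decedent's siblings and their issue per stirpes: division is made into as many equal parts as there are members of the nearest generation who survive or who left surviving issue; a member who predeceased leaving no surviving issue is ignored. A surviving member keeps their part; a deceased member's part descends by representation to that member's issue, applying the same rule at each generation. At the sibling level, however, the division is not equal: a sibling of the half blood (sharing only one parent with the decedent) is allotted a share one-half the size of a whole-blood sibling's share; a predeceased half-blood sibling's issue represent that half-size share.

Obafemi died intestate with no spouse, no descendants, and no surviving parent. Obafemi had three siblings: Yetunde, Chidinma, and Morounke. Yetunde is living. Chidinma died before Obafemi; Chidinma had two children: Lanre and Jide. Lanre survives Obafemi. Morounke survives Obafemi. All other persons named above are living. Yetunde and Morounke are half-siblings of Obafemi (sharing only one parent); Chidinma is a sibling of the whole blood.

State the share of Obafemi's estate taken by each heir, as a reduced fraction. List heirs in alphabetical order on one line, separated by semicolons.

Jide 1/4; Lanre 1/4; Morounke 1/4; Yetunde 1/4

No spouse, descendants, or parent survives, so the estate passes to Obafemi's siblings per stirpes.
Half-blood siblings count for one-half the weight of whole-blood siblings at the initial division.
Dividing 1 in proportion to weights (total weight 2): Yetunde (weight 1/2) → 1/4; Chidinma (weight 1) → 1/2; Morounke (weight 1/2) → 1/4.
Yetunde is living and takes 1/4.
Chidinma predeceased; the 1/2 allotted to Chidinma's branch passes to Chidinma's issue by representation.
The 1/2 is divided into 2 equal shares of 1/4 among Lanre, Jide.
Lanre is living and takes 1/4.
Jide is living and takes 1/4.
Morounke is living and takes 1/4.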